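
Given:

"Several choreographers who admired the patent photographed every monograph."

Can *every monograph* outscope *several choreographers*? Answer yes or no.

The relative clause *who admired the patent* modifies *several choreographers*, but *every monograph* is not inside that relative clause — it is an argument of the matrix verb.
No island intervenes, so both surface and inverse scope are derivable.
Both orderings are possible: *several choreographers* > *every monograph* and *every monograph* > *several choreographers*.

Yes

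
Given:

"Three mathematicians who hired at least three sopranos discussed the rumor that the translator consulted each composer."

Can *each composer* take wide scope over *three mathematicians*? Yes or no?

Structurally, *each composer* is inside the complex NP *the rumor that the translator consulted each composer*.
The Complex NP Constraint bars QR out of the complement clause of a noun.
So *each composer* cannot raise to a position above *three mathematicians*.

No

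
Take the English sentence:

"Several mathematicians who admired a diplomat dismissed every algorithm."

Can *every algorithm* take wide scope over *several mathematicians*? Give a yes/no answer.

Yes

*every algorithm* sits in the matrix clause, not in the relative clause on *several mathematicians*.
QR within a single clause is free, so the lower quantifier may take scope over the higher one.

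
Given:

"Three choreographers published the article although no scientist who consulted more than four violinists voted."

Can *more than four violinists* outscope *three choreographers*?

No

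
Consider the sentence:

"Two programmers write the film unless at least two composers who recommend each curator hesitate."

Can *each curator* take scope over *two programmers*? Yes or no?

No

*each curator* occurs within the relative clause *who recommend each curator*, which is itself inside the adjunct *unless at least two composers who recommend each curator hesitate*.
Two island boundaries intervene — the relative clause and the adjunct. Either alone would block QR.
So *each curator* cannot raise high enough to outscope *two programmers*; only the surface ordering *two programmers* > *each curator* is available.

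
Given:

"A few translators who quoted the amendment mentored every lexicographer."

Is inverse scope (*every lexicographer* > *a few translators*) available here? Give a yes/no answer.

Yes

Although the sentence contains a relative clause (*who quoted the amendment*), *every lexicographer* is outside it, in the matrix VP.
Nothing blocks QR of the lower DP to a position above the higher one, so inverse scope is available.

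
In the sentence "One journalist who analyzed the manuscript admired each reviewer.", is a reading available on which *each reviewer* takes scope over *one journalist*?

The RC *who analyzed the manuscript* is an island, but *each reviewer* is not inside it — it is the matrix object, a clausemate of *one journalist*.
Ordinary QR to a clause-peripheral position gives the wide-scope LF for the lower DP.

Yes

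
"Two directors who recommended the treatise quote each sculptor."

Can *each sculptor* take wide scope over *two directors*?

The relative clause *who recommended the treatise* modifies *two directors*, but *each sculptor* is not inside that relative clause — it is an argument of the matrix verb.
Since no island is crossed, the inverse ordering is licensed alongside surface scope.

Yes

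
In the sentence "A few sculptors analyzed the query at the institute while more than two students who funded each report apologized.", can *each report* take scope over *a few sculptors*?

The DP *each report* is contained in the relative clause *who funded each report*, which is itself inside the adjunct *while more than two students who funded each report apologized*.
Two island boundaries intervene — the relative clause and the adjunct. Either alone would block QR.
So *each report* cannot raise to a position above *a few sculptors*.

No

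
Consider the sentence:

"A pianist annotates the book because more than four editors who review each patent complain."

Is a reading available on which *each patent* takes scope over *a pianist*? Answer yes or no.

Structurally, *each patent* is inside the relative clause *who review each patent*, which is itself inside the adjunct *because more than four editors who review each patent complain*.
The quantifier would have to escape first the RC and then the adjunct — two independent island violations.
*each patent* > *a pianist* would require crossing that boundary, which is illicit.

No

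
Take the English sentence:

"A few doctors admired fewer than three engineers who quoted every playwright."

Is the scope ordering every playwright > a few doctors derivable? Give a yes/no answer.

No

*every playwright* sits inside the relative clause *who quoted every playwright* modifying *fewer than three engineers*.
Relative clauses block scope extraction: QR cannot target a position outside the modified NP.
So *every playwright* cannot raise high enough to outscope *a few doctors*; only the surface ordering *a few doctors* > *every playwright* is available.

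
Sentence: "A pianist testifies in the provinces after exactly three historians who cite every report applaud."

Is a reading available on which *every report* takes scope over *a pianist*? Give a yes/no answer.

Structurally, *every report* is inside the relative clause *who cite every report*, which is itself inside the adjunct *after exactly three historians who cite every report applaud*.
The quantifier would have to escape first the RC and then the adjunct — two independent island violations.
So *every report* cannot raise to a position above *a pianist*.
(Only the surface reading survives: one fixed pianist with respect to all the relevant reports.)

No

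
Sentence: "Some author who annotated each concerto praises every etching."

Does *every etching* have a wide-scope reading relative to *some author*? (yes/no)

*every etching* is a matrix argument; only *some author* is modified by the relative clause *who annotated each concerto*, so the RC island is irrelevant to the target quantifier.
Nothing blocks QR of the lower DP to a position above the higher one, so inverse scope is available.

Yes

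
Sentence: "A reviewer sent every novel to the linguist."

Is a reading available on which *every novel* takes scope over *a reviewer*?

*a reviewer* and *every novel* are co-arguments of the matrix verb, with nothing but a clause-internal boundary between them.
Since no island is crossed, the inverse ordering is licensed alongside surface scope.

Yes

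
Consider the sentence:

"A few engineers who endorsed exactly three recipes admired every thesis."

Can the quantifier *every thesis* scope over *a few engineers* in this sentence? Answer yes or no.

Yes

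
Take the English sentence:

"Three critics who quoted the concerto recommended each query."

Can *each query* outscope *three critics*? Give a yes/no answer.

Yes

*each query* is a matrix argument; only *three critics* is modified by the relative clause *who quoted the concerto*, so the RC island is irrelevant to the target quantifier.
Since no island is crossed, the inverse ordering is licensed alongside surface scope.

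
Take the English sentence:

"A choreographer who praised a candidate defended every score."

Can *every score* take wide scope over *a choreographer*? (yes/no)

Yes

Although the sentence contains a relative clause (*who praised a candidate*), *every score* is outside it, in the matrix VP.
Clause-internal QR can adjoin the lower DP above the subject, yielding the inverse reading.
The sentence is scopally ambiguous between *a choreographer* > *every score* and *every score* > *a choreographer*.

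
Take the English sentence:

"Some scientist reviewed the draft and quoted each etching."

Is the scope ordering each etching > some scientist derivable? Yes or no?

No

The DP *each etching* is contained in one conjunct of the coordinate structure (*quoted each etching*).
Coordinate structures are islands for non-across-the-board movement, QR included.
*each etching* > *some scientist* would require crossing that boundary, which is illicit.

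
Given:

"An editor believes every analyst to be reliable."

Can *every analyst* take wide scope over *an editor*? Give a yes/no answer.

Yes

*every analyst* is an ECM subject; ECM complements are not islands, and the embedded quantifier may take matrix scope.
Since no island is crossed, the inverse ordering is licensed alongside surface scope.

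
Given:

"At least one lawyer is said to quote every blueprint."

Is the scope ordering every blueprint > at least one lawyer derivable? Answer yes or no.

Yes

The matrix predicate is a raising verb, whose infinitival complement is not a scope island — *every blueprint* can QR into the matrix clause.
Since no island is crossed, the inverse ordering is licensed alongside surface scope.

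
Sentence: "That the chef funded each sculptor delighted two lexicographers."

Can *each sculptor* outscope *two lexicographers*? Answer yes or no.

No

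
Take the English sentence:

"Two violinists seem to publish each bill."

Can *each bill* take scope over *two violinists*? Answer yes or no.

Yes

*each bill* is the object of the infinitival complement of a raising predicate; raising infinitives are transparent for QR, so the two DPs are in effect clausemates.
Clause-internal QR can adjoin the lower DP above the subject, yielding the inverse reading.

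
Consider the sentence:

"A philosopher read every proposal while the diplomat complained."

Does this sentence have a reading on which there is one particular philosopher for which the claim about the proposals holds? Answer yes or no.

The described interpretation is the *a philosopher* > *every proposal* scoping.
Nothing needs to raise for *a philosopher* > *every proposal*, so no island constraint is at stake.

Yes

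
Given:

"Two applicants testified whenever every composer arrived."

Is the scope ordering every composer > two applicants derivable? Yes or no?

No

*every composer* sits inside the adjunct clause *whenever every composer arrived*.
Scope out of an adjunct clause is unavailable: QR respects the adjunct-island constraint.
So *every composer* cannot raise high enough to outscope *two applicants*; only the surface ordering *two applicants* > *every composer* is available.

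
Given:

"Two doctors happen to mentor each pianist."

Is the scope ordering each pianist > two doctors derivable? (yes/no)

Yes

The matrix predicate is a raising verb, whose infinitival complement is not a scope island — *each pianist* can QR into the matrix clause.
No island intervenes, so both surface and inverse scope are derivable.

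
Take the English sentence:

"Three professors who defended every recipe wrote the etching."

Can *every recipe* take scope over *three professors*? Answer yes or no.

The target quantifier *every recipe* is part of the relative clause *who defended every recipe*.
A relative clause is a scope island — quantifier raising cannot cross its boundary.
So the wide-scope reading for *every recipe* is blocked.

No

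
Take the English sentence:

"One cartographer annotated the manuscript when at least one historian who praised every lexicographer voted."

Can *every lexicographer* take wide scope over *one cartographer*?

*every lexicographer* occurs within the relative clause *who praised every lexicographer*, which is itself inside the adjunct *when at least one historian who praised every lexicographer voted*.
Two island boundaries intervene — the relative clause and the adjunct. Either alone would block QR.
So the wide-scope reading for *every lexicographer* is blocked.
(Only the surface reading survives: one fixed cartographer with respect to all the relevant lexicographers.)

No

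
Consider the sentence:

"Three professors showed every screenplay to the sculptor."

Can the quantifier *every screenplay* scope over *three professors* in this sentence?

*every screenplay* and *three professors* are in the same minimal clause.
Nothing blocks QR of the lower DP to a position above the higher one, so inverse scope is available.

Yes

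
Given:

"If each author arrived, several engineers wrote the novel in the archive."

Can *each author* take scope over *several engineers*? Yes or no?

No

The target quantifier *each author* is part of the adjunct clause *if each author arrived*.
The adjunct-island constraint bars QR out of an adverbial clause.
*each author* > *several engineers* would require crossing that boundary, which is illicit.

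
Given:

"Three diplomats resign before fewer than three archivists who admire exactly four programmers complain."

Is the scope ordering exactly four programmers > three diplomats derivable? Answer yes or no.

No

The target quantifier *exactly four programmers* is part of the relative clause *who admire exactly four programmers*, which is itself inside the adjunct *before fewer than three archivists who admire exactly four programmers complain*.
Both the relative clause and the enclosing adjunct are scope islands; QR cannot cross either.
*exactly four programmers* is confined to the island and cannot take scope over *three diplomats*.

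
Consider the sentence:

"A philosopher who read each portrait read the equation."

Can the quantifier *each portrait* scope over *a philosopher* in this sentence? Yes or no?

No

*each portrait* is embedded in the relative clause *who read each portrait*.
Relative clauses are scope islands: a quantifier cannot QR out of a relative clause to take scope in the matrix clause.
*each portrait* > *a philosopher* would require crossing that boundary, which is illicit.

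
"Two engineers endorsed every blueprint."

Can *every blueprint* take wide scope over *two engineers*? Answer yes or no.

Yes

Both DPs are arguments of the same predicate; there is no clause or island boundary between them.
Clause-internal QR can adjoin the lower DP above the subject, yielding the inverse reading.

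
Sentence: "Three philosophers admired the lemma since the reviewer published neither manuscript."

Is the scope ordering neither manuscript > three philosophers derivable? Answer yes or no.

The target quantifier *neither manuscript* is part of the adjunct clause *since the reviewer published neither manuscript*.
Since the clause is an adjunct (not a complement), the Adjunct Condition blocks QR across its edge.
So *neither manuscript* cannot raise to a position above *three philosophers*.

No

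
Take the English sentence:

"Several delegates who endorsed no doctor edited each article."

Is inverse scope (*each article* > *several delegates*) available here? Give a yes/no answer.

Yes

The RC *who endorsed no doctor* is an island, but *each article* is not inside it — it is the matrix object, a clausemate of *several delegates*.
Ordinary QR to a clause-peripheral position gives the wide-scope LF for the lower DP.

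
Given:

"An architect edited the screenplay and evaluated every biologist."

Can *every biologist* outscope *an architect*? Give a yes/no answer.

No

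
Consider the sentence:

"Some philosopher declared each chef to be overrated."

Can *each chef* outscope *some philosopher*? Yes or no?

This is an ECM construction: *each chef* is the infinitival subject, Case-marked by the matrix verb, and the infinitive is transparent for QR.
QR within a single clause is free, so the lower quantifier may take scope over the higher one.

Yes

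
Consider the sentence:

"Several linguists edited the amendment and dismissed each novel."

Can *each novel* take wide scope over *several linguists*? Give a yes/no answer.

No

The target quantifier *each novel* is part of one conjunct of the coordinate structure (*dismissed each novel*).
A quantifier cannot raise out of one conjunct of a coordination across the whole coordinate structure — the CSC applies to QR.
*each novel* is confined to the island and cannot take scope over *several linguists*.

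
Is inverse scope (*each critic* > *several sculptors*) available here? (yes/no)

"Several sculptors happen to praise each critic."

The matrix predicate is a raising verb, whose infinitival complement is not a scope island — *each critic* can QR into the matrix clause.
No island intervenes, so both surface and inverse scope are derivable.
The sentence is scopally ambiguous between *several sculptors* > *each critic* and *each critic* > *several sculptors*.

Yes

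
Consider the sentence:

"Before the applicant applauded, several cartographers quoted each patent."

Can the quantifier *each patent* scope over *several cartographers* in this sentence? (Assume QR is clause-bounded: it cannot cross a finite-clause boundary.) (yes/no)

Yes

The adjunct clause does not contain *each patent*, which is the matrix object.
Clause-internal QR can adjoin the lower DP above the subject, yielding the inverse reading.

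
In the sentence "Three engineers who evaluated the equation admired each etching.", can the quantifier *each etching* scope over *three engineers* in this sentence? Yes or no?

Yes

The relative clause *who evaluated the equation* modifies *three engineers*, but *each etching* is not inside that relative clause — it is an argument of the matrix verb.
Nothing blocks QR of the lower DP to a position above the higher one, so inverse scope is available.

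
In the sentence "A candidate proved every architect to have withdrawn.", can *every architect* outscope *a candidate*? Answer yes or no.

Yes

*every architect* is the subject of an ECM infinitive — the infinitival complement of an ECM verb is not a scope island, so *every architect* can raise into the matrix clause.
Since no island is crossed, the inverse ordering is licensed alongside surface scope.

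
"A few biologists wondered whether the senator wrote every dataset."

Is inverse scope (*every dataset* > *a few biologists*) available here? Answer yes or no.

No

The target quantifier *every dataset* is part of the embedded question *whether the senator wrote every dataset*.
The wh-island constraint blocks QR out of an embedded interrogative.
Hence only narrow scope for *every dataset* (under *a few biologists*) survives.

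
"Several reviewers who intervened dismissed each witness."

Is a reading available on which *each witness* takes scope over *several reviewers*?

Although the sentence contains a relative clause (*who intervened*), *each witness* is outside it, in the matrix VP.
With no island boundary between them, the object can take inverse scope over the subject via ordinary QR within the clause.
So *each witness* > *several reviewers* is among the available readings.

Yes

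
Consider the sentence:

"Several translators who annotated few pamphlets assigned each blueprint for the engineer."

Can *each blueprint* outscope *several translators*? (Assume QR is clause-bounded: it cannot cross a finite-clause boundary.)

Yes

The relative clause *who annotated few pamphlets* modifies *several translators*, but *each blueprint* is not inside that relative clause — it is an argument of the matrix verb.
Nothing blocks QR of the lower DP to a position above the higher one, so inverse scope is available.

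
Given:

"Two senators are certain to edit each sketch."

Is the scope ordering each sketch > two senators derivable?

Yes

*each sketch* is the object of the infinitival complement of a raising predicate; raising infinitives are transparent for QR, so the two DPs are in effect clausemates.
QR within a single clause is free, so the lower quantifier may take scope over the higher one.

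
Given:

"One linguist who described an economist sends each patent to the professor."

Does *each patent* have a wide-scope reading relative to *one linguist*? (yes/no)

Yes

Although the sentence contains a relative clause (*who described an economist*), *each patent* is outside it, in the matrix VP.
Ordinary QR to a clause-peripheral position gives the wide-scope LF for the lower DP.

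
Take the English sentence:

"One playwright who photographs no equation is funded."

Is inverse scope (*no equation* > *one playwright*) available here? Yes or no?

No

*no equation* is embedded in the relative clause *who photographs no equation*.
The relative clause forms an island for QR, so the quantifier is confined to the head noun's restrictor.
So the wide-scope reading for *no equation* is blocked.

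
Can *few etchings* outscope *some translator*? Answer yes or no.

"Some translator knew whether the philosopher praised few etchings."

*few etchings* occurs within the embedded question *whether the philosopher praised few etchings*.
Embedded questions are wh-islands: a quantifier inside an indirect question cannot QR into the matrix clause.
The inverse ordering *few etchings* > *some translator* is therefore underivable.

No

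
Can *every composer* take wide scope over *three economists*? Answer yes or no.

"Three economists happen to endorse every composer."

Yes

Infinitival complements of raising predicates do not block QR; *every composer* and *three economists* are effectively clausemates.
QR within a single clause is free, so the lower quantifier may take scope over the higher one.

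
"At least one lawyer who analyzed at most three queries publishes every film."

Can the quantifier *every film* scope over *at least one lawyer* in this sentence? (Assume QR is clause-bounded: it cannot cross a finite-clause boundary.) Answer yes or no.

Yes

The RC *who analyzed at most three queries* is an island, but *every film* is not inside it — it is the matrix object, a clausemate of *at least one lawyer*.
With no island boundary between them, the object can take inverse scope over the subject via ordinary QR within the clause.
The sentence is scopally ambiguous between *at least one lawyer* > *every film* and *every film* > *at least one lawyer*.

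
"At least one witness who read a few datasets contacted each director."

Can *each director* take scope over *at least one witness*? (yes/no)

Although the sentence contains a relative clause (*who read a few datasets*), *each director* is outside it, in the matrix VP.
QR within a single clause is free, so the lower quantifier may take scope over the higher one.
So *each director* > *at least one witness* is among the available readings.

Yes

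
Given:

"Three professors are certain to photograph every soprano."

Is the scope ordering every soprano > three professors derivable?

The matrix predicate is a raising verb, whose infinitival complement is not a scope island — *every soprano* can QR into the matrix clause.
Ordinary QR to a clause-peripheral position gives the wide-scope LF for the lower DP.
The sentence is scopally ambiguous between *three professors* > *every soprano* and *every soprano* > *three professors*.

Yes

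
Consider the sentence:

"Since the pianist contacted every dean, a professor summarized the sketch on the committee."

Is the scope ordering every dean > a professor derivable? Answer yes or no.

The DP *every dean* is contained in the adjunct clause *since the pianist contacted every dean*.
Adjunct clauses are scope islands: a quantifier inside an adjunct cannot raise into the matrix clause.
*every dean* is confined to the island and cannot take scope over *a professor*.

No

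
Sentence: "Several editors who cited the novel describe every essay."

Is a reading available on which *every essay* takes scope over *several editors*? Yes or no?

The RC *who cited the novel* is an island, but *every essay* is not inside it — it is the matrix object, a clausemate of *several editors*.
Nothing blocks QR of the lower DP to a position above the higher one, so inverse scope is available.

Yes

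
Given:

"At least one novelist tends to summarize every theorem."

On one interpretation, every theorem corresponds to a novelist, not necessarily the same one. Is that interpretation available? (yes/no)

Yes

This is the *every theorem* > *at least one novelist* reading.
*every theorem* is inside a raising infinitive, which is transparent to QR (no CP barrier), so it behaves as a matrix argument.
Since no island is crossed, the inverse ordering is licensed alongside surface scope.
Both orderings are possible: *at least one novelist* > *every theorem* and *every theorem* > *at least one novelist*.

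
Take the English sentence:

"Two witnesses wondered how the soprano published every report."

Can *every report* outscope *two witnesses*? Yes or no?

The target quantifier *every report* is part of the embedded question *how the soprano published every report*.
Embedded wh-clauses are opaque for QR, so the quantifier stays inside the question.
*every report* > *two witnesses* would require crossing that boundary, which is illicit.

No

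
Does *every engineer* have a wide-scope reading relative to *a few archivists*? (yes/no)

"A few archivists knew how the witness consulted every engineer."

Structurally, *every engineer* is inside the embedded question *how the witness consulted every engineer*.
Embedded wh-clauses are opaque for QR, so the quantifier stays inside the question.
So the wide-scope reading for *every engineer* is blocked.

No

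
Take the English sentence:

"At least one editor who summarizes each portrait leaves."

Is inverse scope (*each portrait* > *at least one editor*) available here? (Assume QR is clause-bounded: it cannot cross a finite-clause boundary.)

No

Structurally, *each portrait* is inside the relative clause *who summarizes each portrait*.
A relative clause is a scope island — quantifier raising cannot cross its boundary.
The inverse ordering *each portrait* > *at least one editor* is therefore underivable.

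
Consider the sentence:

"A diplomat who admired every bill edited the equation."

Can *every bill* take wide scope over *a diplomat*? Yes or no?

Structurally, *every bill* is inside the relative clause *who admired every bill*.
A relative clause is a scope island — quantifier raising cannot cross its boundary.
*every bill* is confined to the island and cannot take scope over *a diplomat*.

No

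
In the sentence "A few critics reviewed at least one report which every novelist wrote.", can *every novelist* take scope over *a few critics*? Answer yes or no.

The DP *every novelist* is contained in the relative clause *which every novelist wrote* modifying *at least one report*.
Quantifiers inside a relative clause are trapped there; the RC boundary blocks QR.
*every novelist* is confined to the island and cannot take scope over *a few critics*.

No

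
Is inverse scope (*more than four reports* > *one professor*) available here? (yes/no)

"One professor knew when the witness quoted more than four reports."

No

The DP *more than four reports* is contained in the embedded question *when the witness quoted more than four reports*.
Embedded questions are wh-islands: a quantifier inside an indirect question cannot QR into the matrix clause.
There is no licit LF on which *more than four reports* c-commands *one professor*.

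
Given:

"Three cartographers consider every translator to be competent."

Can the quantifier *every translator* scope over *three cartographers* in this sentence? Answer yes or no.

The ECM infinitive is scope-transparent — *every translator* is free to raise above *three cartographers*.
With no island boundary between them, the object can take inverse scope over the subject via ordinary QR within the clause.
So *every translator* > *three cartographers* is among the available readings.

Yes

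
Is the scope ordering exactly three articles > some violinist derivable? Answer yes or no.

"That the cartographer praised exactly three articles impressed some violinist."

No

*exactly three articles* occurs within the sentential subject *that the cartographer praised exactly three articles*.
The subject-island constraint blocks QR out of a clausal subject.
There is no licit LF on which *exactly three articles* c-commands *some violinist*.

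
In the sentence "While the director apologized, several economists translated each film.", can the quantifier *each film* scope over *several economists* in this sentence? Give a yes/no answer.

Yes

*each film* is a matrix argument; the adjunct is an island but the target quantifier is outside it.
With no island boundary between them, the object can take inverse scope over the subject via ordinary QR within the clause.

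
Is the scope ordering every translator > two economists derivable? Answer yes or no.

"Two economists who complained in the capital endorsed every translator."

Yes

*every translator* sits in the matrix clause, not in the relative clause on *two economists*.
Since no island is crossed, the inverse ordering is licensed alongside surface scope.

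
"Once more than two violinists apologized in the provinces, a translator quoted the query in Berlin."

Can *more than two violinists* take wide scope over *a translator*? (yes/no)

No

*more than two violinists* is embedded in the adjunct clause *once more than two violinists apologized in the provinces*.
Scope out of an adjunct clause is unavailable: QR respects the adjunct-island constraint.
So the wide-scope reading for *more than two violinists* is blocked.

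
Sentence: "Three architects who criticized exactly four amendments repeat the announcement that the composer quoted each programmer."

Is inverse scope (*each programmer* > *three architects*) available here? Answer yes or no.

No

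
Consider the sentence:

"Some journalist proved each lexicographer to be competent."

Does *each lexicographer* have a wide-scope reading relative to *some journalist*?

The ECM infinitive is scope-transparent — *each lexicographer* is free to raise above *some journalist*.
Nothing blocks QR of the lower DP to a position above the higher one, so inverse scope is available.
So *each lexicographer* > *some journalist* is among the available readings.

Yes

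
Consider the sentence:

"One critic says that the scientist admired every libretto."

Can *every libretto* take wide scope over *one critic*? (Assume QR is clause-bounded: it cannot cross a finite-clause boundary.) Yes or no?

No

*every libretto* occurs within the finite complement clause *that the scientist admired every libretto*.
Under clause-bounded QR, a quantifier in an embedded finite clause cannot raise into the matrix clause.
So *every libretto* cannot raise high enough to outscope *one critic*; only the surface ordering *one critic* > *every libretto* is available.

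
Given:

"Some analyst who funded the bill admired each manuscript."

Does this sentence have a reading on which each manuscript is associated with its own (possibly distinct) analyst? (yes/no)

Yes

That reading corresponds to *each manuscript* > *some analyst*.
The relative clause *who funded the bill* modifies *some analyst*, but *each manuscript* is not inside that relative clause — it is an argument of the matrix verb.
No island intervenes, so both surface and inverse scope are derivable.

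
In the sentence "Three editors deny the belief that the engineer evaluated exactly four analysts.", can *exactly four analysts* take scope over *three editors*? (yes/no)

No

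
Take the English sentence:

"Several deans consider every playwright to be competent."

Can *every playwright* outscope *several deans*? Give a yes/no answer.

Yes

*every playwright* is an ECM subject; ECM complements are not islands, and the embedded quantifier may take matrix scope.
No island intervenes, so both surface and inverse scope are derivable.
The sentence is scopally ambiguous between *several deans* > *every playwright* and *every playwright* > *several deans*.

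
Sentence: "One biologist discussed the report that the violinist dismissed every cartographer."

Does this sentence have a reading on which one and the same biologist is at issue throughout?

Yes

The described interpretation is the *one biologist* > *every cartographer* scoping.
Surface scope (*one biologist* > *every cartographer*) is always derivable; islands only block QR, not in-situ interpretation.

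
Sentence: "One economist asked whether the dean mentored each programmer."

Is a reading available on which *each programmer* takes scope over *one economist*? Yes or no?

*each programmer* is embedded in the embedded question *whether the dean mentored each programmer*.
QR across an interrogative CP boundary is ruled out as a wh-island violation.
So *each programmer* cannot raise to a position above *one economist*.
(Only the surface reading survives: one fixed economist with respect to all the relevant programmers.)

No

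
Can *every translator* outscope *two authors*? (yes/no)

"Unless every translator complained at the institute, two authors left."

*every translator* is embedded in the adjunct clause *unless every translator complained at the institute*.
Since the clause is an adjunct (not a complement), the Adjunct Condition blocks QR across its edge.
The ordering *every translator* > *two authors* is therefore underivable.

No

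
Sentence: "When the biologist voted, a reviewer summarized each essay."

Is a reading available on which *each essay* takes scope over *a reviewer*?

Yes

*each essay* is a matrix argument; the adjunct is an island but the target quantifier is outside it.
Since no island is crossed, the inverse ordering is licensed alongside surface scope.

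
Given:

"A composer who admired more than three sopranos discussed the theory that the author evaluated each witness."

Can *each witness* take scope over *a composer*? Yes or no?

No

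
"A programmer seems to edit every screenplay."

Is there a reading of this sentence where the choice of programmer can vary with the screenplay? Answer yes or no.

Yes

That reading corresponds to *every screenplay* > *a programmer*.
Raising constructions are monoclausal for scope purposes; *every screenplay* is not separated from *a programmer* by any island.
Clause-internal QR can adjoin the lower DP above the subject, yielding the inverse reading.
Both orderings are possible: *a programmer* > *every screenplay* and *every screenplay* > *a programmer*.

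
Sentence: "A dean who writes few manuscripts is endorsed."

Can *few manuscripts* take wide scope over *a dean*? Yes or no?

Structurally, *few manuscripts* is inside the relative clause *who writes few manuscripts*.
A relative clause is a scope island — quantifier raising cannot cross its boundary.
*few manuscripts* > *a dean* would require crossing that boundary, which is illicit.

No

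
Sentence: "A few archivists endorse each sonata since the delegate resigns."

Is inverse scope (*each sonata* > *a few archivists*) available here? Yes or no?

Yes

The adjunct clause does not contain *each sonata*, which is the matrix object.
With no island boundary between them, the object can take inverse scope over the subject via ordinary QR within the clause.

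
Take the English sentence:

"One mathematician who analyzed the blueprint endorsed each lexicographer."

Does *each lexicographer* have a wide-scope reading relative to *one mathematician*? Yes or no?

Yes

*each lexicographer* sits in the matrix clause, not in the relative clause on *one mathematician*.
No island intervenes, so both surface and inverse scope are derivable.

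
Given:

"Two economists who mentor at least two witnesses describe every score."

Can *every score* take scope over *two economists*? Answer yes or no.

*every score* sits in the matrix clause, not in the relative clause on *two economists*.
Nothing blocks QR of the lower DP to a position above the higher one, so inverse scope is available.

Yes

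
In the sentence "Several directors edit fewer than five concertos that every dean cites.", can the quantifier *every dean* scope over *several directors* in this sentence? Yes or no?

The DP *every dean* is contained in the relative clause *that every dean cites* modifying *fewer than five concertos*.
A relative clause is a scope island — quantifier raising cannot cross its boundary.
*every dean* > *several directors* would require crossing that boundary, which is illicit.

No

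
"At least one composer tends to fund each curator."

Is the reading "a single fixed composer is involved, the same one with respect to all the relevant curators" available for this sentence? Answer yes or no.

The paraphrase describes the scope ordering *at least one composer* > *each curator*.
Nothing needs to raise for *at least one composer* > *each curator*, so no island constraint is at stake.

Yes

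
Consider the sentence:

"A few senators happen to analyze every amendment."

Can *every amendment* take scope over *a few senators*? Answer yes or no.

Yes

The matrix predicate is a raising verb, whose infinitival complement is not a scope island — *every amendment* can QR into the matrix clause.
With no island boundary between them, the object can take inverse scope over the subject via ordinary QR within the clause.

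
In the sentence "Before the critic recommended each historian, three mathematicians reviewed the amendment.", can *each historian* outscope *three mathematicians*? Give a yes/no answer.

No

*each historian* occurs within the adjunct clause *before the critic recommended each historian*.
Adjunct clauses are scope islands: a quantifier inside an adjunct cannot raise into the matrix clause.
So *each historian* cannot raise to a position above *three mathematicians*.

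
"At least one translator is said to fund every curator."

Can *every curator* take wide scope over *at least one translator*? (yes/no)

Yes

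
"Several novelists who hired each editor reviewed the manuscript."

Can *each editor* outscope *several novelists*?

No

Structurally, *each editor* is inside the relative clause *who hired each editor*.
Quantifiers inside a relative clause are trapped there; the RC boundary blocks QR.
There is no licit LF on which *each editor* c-commands *several novelists*.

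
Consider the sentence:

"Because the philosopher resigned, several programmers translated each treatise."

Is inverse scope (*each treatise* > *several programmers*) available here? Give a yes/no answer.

Yes

*each treatise* is a matrix argument; the adjunct is an island but the target quantifier is outside it.
Nothing blocks QR of the lower DP to a position above the higher one, so inverse scope is available.
Both orderings are possible: *several programmers* > *each treatise* and *each treatise* > *several programmers*.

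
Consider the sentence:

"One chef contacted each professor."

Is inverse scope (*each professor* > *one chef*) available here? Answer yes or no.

Yes

*one chef* and *each professor* are co-arguments of the matrix verb, with nothing but a clause-internal boundary between them.
Clause-internal QR can adjoin the lower DP above the subject, yielding the inverse reading.
So *each professor* > *one chef* is among the available readings.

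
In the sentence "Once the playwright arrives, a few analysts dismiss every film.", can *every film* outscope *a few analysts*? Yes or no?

The adjunct island is irrelevant here — *every film* and *a few analysts* are both in the matrix clause.
Since no island is crossed, the inverse ordering is licensed alongside surface scope.
Both orderings are possible: *a few analysts* > *every film* and *every film* > *a few analysts*.

Yes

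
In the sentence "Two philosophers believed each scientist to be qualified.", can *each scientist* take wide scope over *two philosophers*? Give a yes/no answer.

Yes

ECM infinitives lack a CP barrier, so *each scientist* can QR over the matrix subject *two philosophers*.
Clause-internal QR can adjoin the lower DP above the subject, yielding the inverse reading.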